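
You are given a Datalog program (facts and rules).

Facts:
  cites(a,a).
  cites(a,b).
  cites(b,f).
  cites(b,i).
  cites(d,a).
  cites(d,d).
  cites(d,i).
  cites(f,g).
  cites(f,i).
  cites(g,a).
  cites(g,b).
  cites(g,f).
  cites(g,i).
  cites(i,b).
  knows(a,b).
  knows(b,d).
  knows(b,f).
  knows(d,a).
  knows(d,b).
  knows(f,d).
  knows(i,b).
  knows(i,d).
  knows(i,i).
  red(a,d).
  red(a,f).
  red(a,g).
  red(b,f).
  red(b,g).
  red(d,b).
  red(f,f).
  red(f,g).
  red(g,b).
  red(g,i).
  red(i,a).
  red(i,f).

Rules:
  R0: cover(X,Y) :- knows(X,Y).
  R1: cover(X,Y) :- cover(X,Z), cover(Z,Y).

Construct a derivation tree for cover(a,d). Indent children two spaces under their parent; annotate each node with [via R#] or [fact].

cover(a,d)  [via R1]
  cover(a,b)  [via R0]
    knows(a,b)  [fact]
  cover(b,d)  [via R0]
    knows(b,d)  [fact]

round 1: derive cover(a,b) via R0 from knows(a,b)
round 1: derive cover(b,d) via R0 from knows(b,d)
round 1: derive cover(b,f) via R0 from knows(b,f)
round 1: derive cover(d,a) via R0 from knows(d,a)
round 1: derive cover(d,b) via R0 from knows(d,b)
round 1: derive cover(f,d) via R0 from knows(f,d)
round 1: derive cover(i,b) via R0 from knows(i,b)
round 1: derive cover(i,d) via R0 from knows(i,d)
round 1: derive cover(i,i) via R0 from knows(i,i)
round 2: derive cover(a,d) via R1 from cover(a,b), cover(b,d)
round 2: derive cover(a,f) via R1 from cover(a,b), cover(b,f)
round 2: derive cover(b,a) via R1 from cover(b,d), cover(d,a)
round 2: derive cover(b,b) via R1 from cover(b,d), cover(d,b)
round 2: derive cover(d,d) via R1 from cover(d,b), cover(b,d)
round 2: derive cover(d,f) via R1 from cover(d,b), cover(b,f)
round 2: derive cover(f,a) via R1 from cover(f,d), cover(d,a)
round 2: derive cover(f,b) via R1 from cover(f,d), cover(d,b)
round 2: derive cover(i,a) via R1 from cover(i,d), cover(d,a)
round 2: derive cover(i,f) via R1 from cover(i,b), cover(b,f)
round 3: derive cover(a,a) via R1 from cover(a,b), cover(b,a)
round 3: derive cover(f,f) via R1 from cover(f,a), cover(a,f)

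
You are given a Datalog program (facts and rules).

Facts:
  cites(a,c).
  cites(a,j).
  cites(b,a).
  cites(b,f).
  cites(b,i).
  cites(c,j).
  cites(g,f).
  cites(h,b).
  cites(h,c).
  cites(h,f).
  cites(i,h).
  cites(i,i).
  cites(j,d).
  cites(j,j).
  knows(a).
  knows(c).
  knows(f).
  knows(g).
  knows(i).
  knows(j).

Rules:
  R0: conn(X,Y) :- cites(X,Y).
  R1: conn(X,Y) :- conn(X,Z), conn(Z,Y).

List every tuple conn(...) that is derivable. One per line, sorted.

conn(a,c)
conn(a,d)
conn(a,j)
conn(b,a)
conn(b,b)
conn(b,c)
conn(b,d)
conn(b,f)
conn(b,h)
conn(b,i)
conn(b,j)
conn(c,d)
conn(c,j)
conn(g,f)
conn(h,a)
conn(h,b)
conn(h,c)
conn(h,d)
conn(h,f)
conn(h,h)
conn(h,i)
conn(h,j)
conn(i,a)
conn(i,b)
conn(i,c)
conn(i,d)
conn(i,f)
conn(i,h)
conn(i,i)
conn(i,j)
conn(j,d)
conn(j,j)

round 1: derive conn(a,c) via R0 from cites(a,c)
round 1: derive conn(a,j) via R0 from cites(a,j)
round 1: derive conn(b,a) via R0 from cites(b,a)
round 1: derive conn(b,f) via R0 from cites(b,f)
round 1: derive conn(b,i) via R0 from cites(b,i)
round 1: derive conn(c,j) via R0 from cites(c,j)
round 1: derive conn(g,f) via R0 from cites(g,f)
round 1: derive conn(h,b) via R0 from cites(h,b)
round 1: derive conn(h,c) via R0 from cites(h,c)
round 1: derive conn(h,f) via R0 from cites(h,f)
round 1: derive conn(i,h) via R0 from cites(i,h)
round 1: derive conn(i,i) via R0 from cites(i,i)
round 1: derive conn(j,d) via R0 from cites(j,d)
round 1: derive conn(j,j) via R0 from cites(j,j)
round 2: derive conn(a,d) via R1 from conn(a,j), conn(j,d)
round 2: derive conn(b,c) via R1 from conn(b,a), conn(a,c)
round 2: derive conn(b,h) via R1 from conn(b,i), conn(i,h)
round 2: derive conn(b,j) via R1 from conn(b,a), conn(a,j)
round 2: derive conn(c,d) via R1 from conn(c,j), conn(j,d)
round 2: derive conn(h,a) via R1 from conn(h,b), conn(b,a)
round 2: derive conn(h,i) via R1 from conn(h,b), conn(b,i)
round 2: derive conn(h,j) via R1 from conn(h,c), conn(c,j)
round 2: derive conn(i,b) via R1 from conn(i,h), conn(h,b)
round 2: derive conn(i,c) via R1 from conn(i,h), conn(h,c)
round 2: derive conn(i,f) via R1 from conn(i,h), conn(h,f)
round 3: derive conn(b,b) via R1 from conn(b,h), conn(h,b)
round 3: derive conn(b,d) via R1 from conn(b,a), conn(a,d)
round 3: derive conn(h,d) via R1 from conn(h,a), conn(a,d)
round 3: derive conn(h,h) via R1 from conn(h,b), conn(b,h)
round 3: derive conn(i,a) via R1 from conn(i,b), conn(b,a)
round 3: derive conn(i,d) via R1 from conn(i,c), conn(c,d)
round 3: derive conn(i,j) via R1 from conn(i,b), conn(b,j)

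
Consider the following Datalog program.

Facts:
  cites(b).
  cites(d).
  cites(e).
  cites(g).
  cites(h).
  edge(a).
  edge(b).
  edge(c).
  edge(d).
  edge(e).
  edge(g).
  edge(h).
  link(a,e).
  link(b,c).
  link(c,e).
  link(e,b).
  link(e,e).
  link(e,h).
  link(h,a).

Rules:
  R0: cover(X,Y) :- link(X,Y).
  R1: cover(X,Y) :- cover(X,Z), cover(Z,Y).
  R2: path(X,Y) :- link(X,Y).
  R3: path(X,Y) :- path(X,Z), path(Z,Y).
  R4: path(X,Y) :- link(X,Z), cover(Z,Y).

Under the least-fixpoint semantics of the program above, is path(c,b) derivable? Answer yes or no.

round 1: derive cover(a,e) via R0 from link(a,e)
round 1: derive cover(b,c) via R0 from link(b,c)
round 1: derive cover(c,e) via R0 from link(c,e)
round 1: derive cover(e,b) via R0 from link(e,b)
round 1: derive cover(e,e) via R0 from link(e,e)
round 1: derive cover(e,h) via R0 from link(e,h)
round 1: derive cover(h,a) via R0 from link(h,a)
round 1: derive path(a,e) via R2 from link(a,e)
round 1: derive path(b,c) via R2 from link(b,c)
round 1: derive path(c,e) via R2 from link(c,e)
round 1: derive path(e,b) via R2 from link(e,b)
round 1: derive path(e,e) via R2 from link(e,e)
round 1: derive path(e,h) via R2 from link(e,h)
round 1: derive path(h,a) via R2 from link(h,a)
round 2: derive cover(a,b) via R1 from cover(a,e), cover(e,b)
round 2: derive cover(a,h) via R1 from cover(a,e), cover(e,h)
round 2: derive cover(b,e) via R1 from cover(b,c), cover(c,e)
round 2: derive cover(c,b) via R1 from cover(c,e), cover(e,b)
round 2: derive cover(c,h) via R1 from cover(c,e), cover(e,h)
round 2: derive cover(e,a) via R1 from cover(e,h), cover(h,a)
round 2: derive cover(e,c) via R1 from cover(e,b), cover(b,c)
round 2: derive cover(h,e) via R1 from cover(h,a), cover(a,e)
round 2: derive path(a,b) via R3 from path(a,e), path(e,b)
round 2: derive path(a,h) via R3 from path(a,e), path(e,h)
round 2: derive path(b,e) via R3 from path(b,c), path(c,e)
round 2: derive path(c,b) via R3 from path(c,e), path(e,b)
round 2: derive path(c,h) via R3 from path(c,e), path(e,h)
round 2: derive path(e,a) via R3 from path(e,h), path(h,a)
round 2: derive path(e,c) via R3 from path(e,b), path(b,c)
round 2: derive path(h,e) via R3 from path(h,a), path(a,e)
round 3: derive cover(a,a) via R1 from cover(a,e), cover(e,a)
round 3: derive cover(a,c) via R1 from cover(a,b), cover(b,c)
round 3: derive cover(b,a) via R1 from cover(b,e), cover(e,a)
round 3: derive cover(b,b) via R1 from cover(b,c), cover(c,b)
round 3: derive cover(b,h) via R1 from cover(b,c), cover(c,h)
round 3: derive cover(c,a) via R1 from cover(c,e), cover(e,a)
round 3: derive cover(c,c) via R1 from cover(c,b), cover(b,c)
round 3: derive cover(h,b) via R1 from cover(h,a), cover(a,b)
round 3: derive cover(h,c) via R1 from cover(h,e), cover(e,c)
round 3: derive cover(h,h) via R1 from cover(h,a), cover(a,h)
round 3: derive path(a,a) via R3 from path(a,e), path(e,a)
round 3: derive path(a,c) via R3 from path(a,b), path(b,c)
round 3: derive path(b,a) via R3 from path(b,e), path(e,a)
round 3: derive path(b,b) via R3 from path(b,c), path(c,b)
round 3: derive path(b,h) via R3 from path(b,c), path(c,h)
round 3: derive path(c,a) via R3 from path(c,e), path(e,a)
round 3: derive path(c,c) via R3 from path(c,b), path(b,c)
round 3: derive path(h,b) via R3 from path(h,a), path(a,b)
round 3: derive path(h,c) via R3 from path(h,e), path(e,c)
round 3: derive path(h,h) via R3 from path(h,a), path(a,h)

yes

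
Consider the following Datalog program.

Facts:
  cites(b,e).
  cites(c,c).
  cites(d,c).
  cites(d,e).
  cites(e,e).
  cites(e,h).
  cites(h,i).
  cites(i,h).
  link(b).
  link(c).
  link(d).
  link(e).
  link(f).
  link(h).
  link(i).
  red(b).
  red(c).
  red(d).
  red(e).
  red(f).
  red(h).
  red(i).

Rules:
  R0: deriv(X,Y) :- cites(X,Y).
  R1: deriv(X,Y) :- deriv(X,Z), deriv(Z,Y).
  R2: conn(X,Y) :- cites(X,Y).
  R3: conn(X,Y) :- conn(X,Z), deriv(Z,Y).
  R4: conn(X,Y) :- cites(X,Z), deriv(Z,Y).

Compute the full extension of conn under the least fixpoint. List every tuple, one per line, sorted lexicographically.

round 1: derive deriv(b,e) via R0 from cites(b,e)
round 1: derive deriv(c,c) via R0 from cites(c,c)
round 1: derive deriv(d,c) via R0 from cites(d,c)
round 1: derive deriv(d,e) via R0 from cites(d,e)
round 1: derive deriv(e,e) via R0 from cites(e,e)
round 1: derive deriv(e,h) via R0 from cites(e,h)
round 1: derive deriv(h,i) via R0 from cites(h,i)
round 1: derive deriv(i,h) via R0 from cites(i,h)
round 1: derive conn(b,e) via R2 from cites(b,e)
round 1: derive conn(c,c) via R2 from cites(c,c)
round 1: derive conn(d,c) via R2 from cites(d,c)
round 1: derive conn(d,e) via R2 from cites(d,e)
round 1: derive conn(e,e) via R2 from cites(e,e)
round 1: derive conn(e,h) via R2 from cites(e,h)
round 1: derive conn(h,i) via R2 from cites(h,i)
round 1: derive conn(i,h) via R2 from cites(i,h)
round 2: derive deriv(b,h) via R1 from deriv(b,e), deriv(e,h)
round 2: derive deriv(d,h) via R1 from deriv(d,e), deriv(e,h)
round 2: derive deriv(e,i) via R1 from deriv(e,h), deriv(h,i)
round 2: derive deriv(h,h) via R1 from deriv(h,i), deriv(i,h)
round 2: derive deriv(i,i) via R1 from deriv(i,h), deriv(h,i)
round 2: derive conn(b,h) via R3 from conn(b,e), deriv(e,h)
round 2: derive conn(d,h) via R3 from conn(d,e), deriv(e,h)
round 2: derive conn(e,i) via R3 from conn(e,h), deriv(h,i)
round 2: derive conn(h,h) via R3 from conn(h,i), deriv(i,h)
round 2: derive conn(i,i) via R3 from conn(i,h), deriv(h,i)
round 3: derive deriv(b,i) via R1 from deriv(b,e), deriv(e,i)
round 3: derive deriv(d,i) via R1 from deriv(d,e), deriv(e,i)
round 3: derive conn(b,i) via R3 from conn(b,e), deriv(e,i)
round 3: derive conn(d,i) via R3 from conn(d,e), deriv(e,i)

conn(b,e)
conn(b,h)
conn(b,i)
conn(c,c)
conn(d,c)
conn(d,e)
conn(d,h)
conn(d,i)
conn(e,e)
conn(e,h)
conn(e,i)
conn(h,h)
conn(h,i)
conn(i,h)
conn(i,i)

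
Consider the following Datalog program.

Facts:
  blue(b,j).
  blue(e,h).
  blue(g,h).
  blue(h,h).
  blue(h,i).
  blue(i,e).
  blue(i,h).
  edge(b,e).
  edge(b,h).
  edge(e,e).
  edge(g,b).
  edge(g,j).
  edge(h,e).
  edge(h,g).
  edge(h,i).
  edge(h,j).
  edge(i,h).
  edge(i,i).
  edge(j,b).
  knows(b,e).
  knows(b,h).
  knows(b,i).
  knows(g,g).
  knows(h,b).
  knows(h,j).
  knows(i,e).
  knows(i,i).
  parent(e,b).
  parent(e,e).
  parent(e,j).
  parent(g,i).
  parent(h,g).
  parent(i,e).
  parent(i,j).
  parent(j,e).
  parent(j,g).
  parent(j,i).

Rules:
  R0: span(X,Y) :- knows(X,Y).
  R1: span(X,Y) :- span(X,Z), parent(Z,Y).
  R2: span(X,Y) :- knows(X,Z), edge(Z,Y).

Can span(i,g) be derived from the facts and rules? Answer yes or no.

yes

round 1: derive span(b,e) via R0 from knows(b,e)
round 1: derive span(b,h) via R0 from knows(b,h)
round 1: derive span(b,i) via R0 from knows(b,i)
round 1: derive span(g,g) via R0 from knows(g,g)
round 1: derive span(h,b) via R0 from knows(h,b)
round 1: derive span(h,j) via R0 from knows(h,j)
round 1: derive span(i,e) via R0 from knows(i,e)
round 1: derive span(i,i) via R0 from knows(i,i)
round 1: derive span(b,g) via R2 from knows(b,h), edge(h,g)
round 1: derive span(b,j) via R2 from knows(b,h), edge(h,j)
round 1: derive span(g,b) via R2 from knows(g,g), edge(g,b)
round 1: derive span(g,j) via R2 from knows(g,g), edge(g,j)
round 1: derive span(h,e) via R2 from knows(h,b), edge(b,e)
round 1: derive span(h,h) via R2 from knows(h,b), edge(b,h)
round 1: derive span(i,h) via R2 from knows(i,i), edge(i,h)
round 2: derive span(b,b) via R1 from span(b,e), parent(e,b)
round 2: derive span(g,e) via R1 from span(g,j), parent(j,e)
round 2: derive span(g,i) via R1 from span(g,g), parent(g,i)
round 2: derive span(h,g) via R1 from span(h,h), parent(h,g)
round 2: derive span(h,i) via R1 from span(h,j), parent(j,i)
round 2: derive span(i,b) via R1 from span(i,e), parent(e,b)
round 2: derive span(i,g) via R1 from span(i,h), parent(h,g)
round 2: derive span(i,j) via R1 from span(i,e), parent(e,j)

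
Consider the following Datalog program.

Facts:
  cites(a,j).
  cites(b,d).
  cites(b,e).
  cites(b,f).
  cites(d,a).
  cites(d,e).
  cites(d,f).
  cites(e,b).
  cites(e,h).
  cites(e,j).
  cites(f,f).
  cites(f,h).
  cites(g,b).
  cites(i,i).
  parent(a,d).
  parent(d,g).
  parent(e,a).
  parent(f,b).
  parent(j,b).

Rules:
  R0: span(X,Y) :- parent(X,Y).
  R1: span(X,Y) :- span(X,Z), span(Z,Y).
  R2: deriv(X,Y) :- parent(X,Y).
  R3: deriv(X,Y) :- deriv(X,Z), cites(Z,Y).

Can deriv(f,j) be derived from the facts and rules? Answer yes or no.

yes

round 1: derive deriv(a,d) via R2 from parent(a,d)
round 1: derive deriv(d,g) via R2 from parent(d,g)
round 1: derive deriv(e,a) via R2 from parent(e,a)
round 1: derive deriv(f,b) via R2 from parent(f,b)
round 1: derive deriv(j,b) via R2 from parent(j,b)
round 2: derive deriv(a,a) via R3 from deriv(a,d), cites(d,a)
round 2: derive deriv(a,e) via R3 from deriv(a,d), cites(d,e)
round 2: derive deriv(a,f) via R3 from deriv(a,d), cites(d,f)
round 2: derive deriv(d,b) via R3 from deriv(d,g), cites(g,b)
round 2: derive deriv(e,j) via R3 from deriv(e,a), cites(a,j)
round 2: derive deriv(f,d) via R3 from deriv(f,b), cites(b,d)
round 2: derive deriv(f,e) via R3 from deriv(f,b), cites(b,e)
round 2: derive deriv(f,f) via R3 from deriv(f,b), cites(b,f)
round 2: derive deriv(j,d) via R3 from deriv(j,b), cites(b,d)
round 2: derive deriv(j,e) via R3 from deriv(j,b), cites(b,e)
round 2: derive deriv(j,f) via R3 from deriv(j,b), cites(b,f)
round 3: derive deriv(a,b) via R3 from deriv(a,e), cites(e,b)
round 3: derive deriv(a,h) via R3 from deriv(a,e), cites(e,h)
round 3: derive deriv(a,j) via R3 from deriv(a,a), cites(a,j)
round 3: derive deriv(d,d) via R3 from deriv(d,b), cites(b,d)
round 3: derive deriv(d,e) via R3 from deriv(d,b), cites(b,e)
round 3: derive deriv(d,f) via R3 from deriv(d,b), cites(b,f)
round 3: derive deriv(f,a) via R3 from deriv(f,d), cites(d,a)
round 3: derive deriv(f,h) via R3 from deriv(f,e), cites(e,h)
round 3: derive deriv(f,j) via R3 from deriv(f,e), cites(e,j)
round 3: derive deriv(j,a) via R3 from deriv(j,d), cites(d,a)
round 3: derive deriv(j,h) via R3 from deriv(j,e), cites(e,h)
round 3: derive deriv(j,j) via R3 from deriv(j,e), cites(e,j)
round 4: derive deriv(d,a) via R3 from deriv(d,d), cites(d,a)
round 4: derive deriv(d,h) via R3 from deriv(d,e), cites(e,h)
round 4: derive deriv(d,j) via R3 from deriv(d,e), cites(e,j)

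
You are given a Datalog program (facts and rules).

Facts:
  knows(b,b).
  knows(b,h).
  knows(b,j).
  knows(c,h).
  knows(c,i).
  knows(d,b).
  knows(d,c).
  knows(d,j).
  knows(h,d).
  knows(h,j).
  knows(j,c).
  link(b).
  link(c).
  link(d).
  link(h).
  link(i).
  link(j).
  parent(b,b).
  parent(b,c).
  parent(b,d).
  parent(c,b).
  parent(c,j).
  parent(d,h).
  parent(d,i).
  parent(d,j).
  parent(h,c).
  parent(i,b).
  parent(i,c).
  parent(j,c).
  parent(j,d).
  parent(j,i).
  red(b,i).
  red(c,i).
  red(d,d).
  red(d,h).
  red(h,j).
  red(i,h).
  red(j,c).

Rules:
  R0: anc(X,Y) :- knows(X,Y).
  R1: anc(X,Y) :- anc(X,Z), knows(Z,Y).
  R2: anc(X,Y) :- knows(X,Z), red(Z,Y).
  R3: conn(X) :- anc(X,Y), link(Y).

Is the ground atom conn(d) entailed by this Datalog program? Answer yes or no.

yes

round 1: derive anc(b,b) via R0 from knows(b,b)
round 1: derive anc(b,h) via R0 from knows(b,h)
round 1: derive anc(b,j) via R0 from knows(b,j)
round 1: derive anc(c,h) via R0 from knows(c,h)
round 1: derive anc(c,i) via R0 from knows(c,i)
round 1: derive anc(d,b) via R0 from knows(d,b)
round 1: derive anc(d,c) via R0 from knows(d,c)
round 1: derive anc(d,j) via R0 from knows(d,j)
round 1: derive anc(h,d) via R0 from knows(h,d)
round 1: derive anc(h,j) via R0 from knows(h,j)
round 1: derive anc(j,c) via R0 from knows(j,c)
round 1: derive anc(b,c) via R2 from knows(b,j), red(j,c)
round 1: derive anc(b,i) via R2 from knows(b,b), red(b,i)
round 1: derive anc(c,j) via R2 from knows(c,h), red(h,j)
round 1: derive anc(d,i) via R2 from knows(d,b), red(b,i)
round 1: derive anc(h,c) via R2 from knows(h,j), red(j,c)
round 1: derive anc(h,h) via R2 from knows(h,d), red(d,h)
round 1: derive anc(j,i) via R2 from knows(j,c), red(c,i)
round 2: derive anc(b,d) via R1 from anc(b,h), knows(h,d)
round 2: derive anc(c,c) via R1 from anc(c,j), knows(j,c)
round 2: derive anc(c,d) via R1 from anc(c,h), knows(h,d)
round 2: derive anc(d,h) via R1 from anc(d,b), knows(b,h)
round 2: derive anc(h,b) via R1 from anc(h,d), knows(d,b)
round 2: derive anc(h,i) via R1 from anc(h,c), knows(c,i)
round 2: derive anc(j,h) via R1 from anc(j,c), knows(c,h)
round 2: derive conn(b) via R3 from anc(b,b), link(b)
round 2: derive conn(c) via R3 from anc(c,h), link(h)
round 2: derive conn(d) via R3 from anc(d,b), link(b)
round 2: derive conn(h) via R3 from anc(h,c), link(c)
round 2: derive conn(j) via R3 from anc(j,c), link(c)
round 3: derive anc(c,b) via R1 from anc(c,d), knows(d,b)
round 3: derive anc(d,d) via R1 from anc(d,h), knows(h,d)
round 3: derive anc(j,d) via R1 from anc(j,h), knows(h,d)
round 3: derive anc(j,j) via R1 from anc(j,h), knows(h,j)
round 4: derive anc(j,b) via R1 from anc(j,d), knows(d,b)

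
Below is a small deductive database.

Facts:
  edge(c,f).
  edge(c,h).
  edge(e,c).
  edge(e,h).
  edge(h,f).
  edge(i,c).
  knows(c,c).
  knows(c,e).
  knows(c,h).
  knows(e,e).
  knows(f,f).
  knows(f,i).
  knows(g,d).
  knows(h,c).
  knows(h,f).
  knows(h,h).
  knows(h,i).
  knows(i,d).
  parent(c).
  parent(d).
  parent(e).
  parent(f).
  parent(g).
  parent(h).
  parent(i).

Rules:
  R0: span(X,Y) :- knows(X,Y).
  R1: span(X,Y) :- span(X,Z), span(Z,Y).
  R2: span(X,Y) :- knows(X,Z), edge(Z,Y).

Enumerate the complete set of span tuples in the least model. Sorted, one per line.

span(c,c)
span(c,d)
span(c,e)
span(c,f)
span(c,h)
span(c,i)
span(e,c)
span(e,d)
span(e,e)
span(e,f)
span(e,h)
span(e,i)
span(f,c)
span(f,d)
span(f,e)
span(f,f)
span(f,h)
span(f,i)
span(g,d)
span(h,c)
span(h,d)
span(h,e)
span(h,f)
span(h,h)
span(h,i)
span(i,d)

round 1: derive span(c,c) via R0 from knows(c,c)
round 1: derive span(c,e) via R0 from knows(c,e)
round 1: derive span(c,h) via R0 from knows(c,h)
round 1: derive span(e,e) via R0 from knows(e,e)
round 1: derive span(f,f) via R0 from knows(f,f)
round 1: derive span(f,i) via R0 from knows(f,i)
round 1: derive span(g,d) via R0 from knows(g,d)
round 1: derive span(h,c) via R0 from knows(h,c)
round 1: derive span(h,f) via R0 from knows(h,f)
round 1: derive span(h,h) via R0 from knows(h,h)
round 1: derive span(h,i) via R0 from knows(h,i)
round 1: derive span(i,d) via R0 from knows(i,d)
round 1: derive span(c,f) via R2 from knows(c,c), edge(c,f)
round 1: derive span(e,c) via R2 from knows(e,e), edge(e,c)
round 1: derive span(e,h) via R2 from knows(e,e), edge(e,h)
round 1: derive span(f,c) via R2 from knows(f,i), edge(i,c)
round 2: derive span(c,i) via R1 from span(c,f), span(f,i)
round 2: derive span(e,f) via R1 from span(e,c), span(c,f)
round 2: derive span(e,i) via R1 from span(e,h), span(h,i)
round 2: derive span(f,d) via R1 from span(f,i), span(i,d)
round 2: derive span(f,e) via R1 from span(f,c), span(c,e)
round 2: derive span(f,h) via R1 from span(f,c), span(c,h)
round 2: derive span(h,d) via R1 from span(h,i), span(i,d)
round 2: derive span(h,e) via R1 from span(h,c), span(c,e)
round 3: derive span(c,d) via R1 from span(c,f), span(f,d)
round 3: derive span(e,d) via R1 from span(e,f), span(f,d)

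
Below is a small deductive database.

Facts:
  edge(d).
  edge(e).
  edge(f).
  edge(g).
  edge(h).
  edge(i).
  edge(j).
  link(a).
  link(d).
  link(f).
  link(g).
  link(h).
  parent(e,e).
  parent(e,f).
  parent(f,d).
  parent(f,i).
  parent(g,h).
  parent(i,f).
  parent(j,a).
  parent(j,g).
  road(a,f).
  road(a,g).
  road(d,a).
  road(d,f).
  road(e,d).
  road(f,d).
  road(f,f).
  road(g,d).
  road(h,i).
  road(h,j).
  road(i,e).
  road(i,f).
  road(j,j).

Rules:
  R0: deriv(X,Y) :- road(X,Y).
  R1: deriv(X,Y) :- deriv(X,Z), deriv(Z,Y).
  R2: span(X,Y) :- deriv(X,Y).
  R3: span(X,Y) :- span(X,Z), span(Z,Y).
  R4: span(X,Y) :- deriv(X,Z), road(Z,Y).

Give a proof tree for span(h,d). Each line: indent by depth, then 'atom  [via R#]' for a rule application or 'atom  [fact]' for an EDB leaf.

span(h,d)  [via R3]
  span(h,e)  [via R4]
    deriv(h,i)  [via R0]
      road(h,i)  [fact]
    road(i,e)  [fact]
  span(e,d)  [via R2]
    deriv(e,d)  [via R0]
      road(e,d)  [fact]

round 1: derive deriv(a,f) via R0 from road(a,f)
round 1: derive deriv(a,g) via R0 from road(a,g)
round 1: derive deriv(d,a) via R0 from road(d,a)
round 1: derive deriv(d,f) via R0 from road(d,f)
round 1: derive deriv(e,d) via R0 from road(e,d)
round 1: derive deriv(f,d) via R0 from road(f,d)
round 1: derive deriv(f,f) via R0 from road(f,f)
round 1: derive deriv(g,d) via R0 from road(g,d)
round 1: derive deriv(h,i) via R0 from road(h,i)
round 1: derive deriv(h,j) via R0 from road(h,j)
round 1: derive deriv(i,e) via R0 from road(i,e)
round 1: derive deriv(i,f) via R0 from road(i,f)
round 1: derive deriv(j,j) via R0 from road(j,j)
round 2: derive deriv(a,d) via R1 from deriv(a,f), deriv(f,d)
round 2: derive deriv(d,d) via R1 from deriv(d,f), deriv(f,d)
round 2: derive deriv(d,g) via R1 from deriv(d,a), deriv(a,g)
round 2: derive deriv(e,a) via R1 from deriv(e,d), deriv(d,a)
round 2: derive deriv(e,f) via R1 from deriv(e,d), deriv(d,f)
round 2: derive deriv(f,a) via R1 from deriv(f,d), deriv(d,a)
round 2: derive deriv(g,a) via R1 from deriv(g,d), deriv(d,a)
round 2: derive deriv(g,f) via R1 from deriv(g,d), deriv(d,f)
round 2: derive deriv(h,e) via R1 from deriv(h,i), deriv(i,e)
round 2: derive deriv(h,f) via R1 from deriv(h,i), deriv(i,f)
round 2: derive deriv(i,d) via R1 from deriv(i,e), deriv(e,d)
round 2: derive span(a,f) via R2 from deriv(a,f)
round 2: derive span(a,g) via R2 from deriv(a,g)
round 2: derive span(d,a) via R2 from deriv(d,a)
round 2: derive span(d,f) via R2 from deriv(d,f)
round 2: derive span(e,d) via R2 from deriv(e,d)
round 2: derive span(f,d) via R2 from deriv(f,d)
round 2: derive span(f,f) via R2 from deriv(f,f)
round 2: derive span(g,d) via R2 from deriv(g,d)
round 2: derive span(h,i) via R2 from deriv(h,i)
round 2: derive span(h,j) via R2 from deriv(h,j)
round 2: derive span(i,e) via R2 from deriv(i,e)
round 2: derive span(i,f) via R2 from deriv(i,f)
round 2: derive span(j,j) via R2 from deriv(j,j)
round 2: derive span(a,d) via R4 from deriv(a,f), road(f,d)
round 2: derive span(d,d) via R4 from deriv(d,f), road(f,d)
round 2: derive span(d,g) via R4 from deriv(d,a), road(a,g)
round 2: derive span(e,a) via R4 from deriv(e,d), road(d,a)
round 2: derive span(e,f) via R4 from deriv(e,d), road(d,f)
round 2: derive span(f,a) via R4 from deriv(f,d), road(d,a)
round 2: derive span(g,a) via R4 from deriv(g,d), road(d,a)
round 2: derive span(g,f) via R4 from deriv(g,d), road(d,f)
round 2: derive span(h,e) via R4 from deriv(h,i), road(i,e)
round 2: derive span(h,f) via R4 from deriv(h,i), road(i,f)
round 2: derive span(i,d) via R4 from deriv(i,e), road(e,d)
round 3: derive deriv(a,a) via R1 from deriv(a,d), deriv(d,a)
round 3: derive deriv(e,g) via R1 from deriv(e,a), deriv(a,g)
round 3: derive deriv(f,g) via R1 from deriv(f,a), deriv(a,g)
round 3: derive deriv(g,g) via R1 from deriv(g,a), deriv(a,g)
round 3: derive deriv(h,a) via R1 from deriv(h,e), deriv(e,a)
round 3: derive deriv(h,d) via R1 from deriv(h,e), deriv(e,d)
round 3: derive deriv(i,a) via R1 from deriv(i,d), deriv(d,a)
round 3: derive deriv(i,g) via R1 from deriv(i,d), deriv(d,g)
round 3: derive span(a,a) via R3 from span(a,d), span(d,a)
round 3: derive span(e,g) via R3 from span(e,a), span(a,g)
round 3: derive span(f,g) via R3 from span(f,a), span(a,g)
round 3: derive span(g,g) via R3 from span(g,a), span(a,g)
round 3: derive span(h,a) via R3 from span(h,e), span(e,a)
round 3: derive span(h,d) via R3 from span(h,e), span(e,d)
round 3: derive span(i,a) via R3 from span(i,d), span(d,a)
round 3: derive span(i,g) via R3 from span(i,d), span(d,g)
round 4: derive deriv(h,g) via R1 from deriv(h,a), deriv(a,g)
round 4: derive span(h,g) via R3 from span(h,a), span(a,g)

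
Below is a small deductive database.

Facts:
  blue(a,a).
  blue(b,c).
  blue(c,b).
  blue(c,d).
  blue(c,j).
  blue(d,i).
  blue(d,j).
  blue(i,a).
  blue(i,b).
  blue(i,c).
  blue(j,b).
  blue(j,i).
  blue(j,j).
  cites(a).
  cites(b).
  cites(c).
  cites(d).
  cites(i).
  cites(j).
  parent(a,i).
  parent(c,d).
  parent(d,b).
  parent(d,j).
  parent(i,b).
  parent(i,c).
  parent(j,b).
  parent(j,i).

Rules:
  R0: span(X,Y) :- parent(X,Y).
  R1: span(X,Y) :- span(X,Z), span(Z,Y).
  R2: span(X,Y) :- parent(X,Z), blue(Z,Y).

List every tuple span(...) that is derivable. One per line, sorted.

span(a,a)
span(a,b)
span(a,c)
span(a,d)
span(a,i)
span(a,j)
span(c,a)
span(c,b)
span(c,c)
span(c,d)
span(c,i)
span(c,j)
span(d,a)
span(d,b)
span(d,c)
span(d,d)
span(d,i)
span(d,j)
span(i,a)
span(i,b)
span(i,c)
span(i,d)
span(i,i)
span(i,j)
span(j,a)
span(j,b)
span(j,c)
span(j,d)
span(j,i)
span(j,j)

round 1: derive span(a,i) via R0 from parent(a,i)
round 1: derive span(c,d) via R0 from parent(c,d)
round 1: derive span(d,b) via R0 from parent(d,b)
round 1: derive span(d,j) via R0 from parent(d,j)
round 1: derive span(i,b) via R0 from parent(i,b)
round 1: derive span(i,c) via R0 from parent(i,c)
round 1: derive span(j,b) via R0 from parent(j,b)
round 1: derive span(j,i) via R0 from parent(j,i)
round 1: derive span(a,a) via R2 from parent(a,i), blue(i,a)
round 1: derive span(a,b) via R2 from parent(a,i), blue(i,b)
round 1: derive span(a,c) via R2 from parent(a,i), blue(i,c)
round 1: derive span(c,i) via R2 from parent(c,d), blue(d,i)
round 1: derive span(c,j) via R2 from parent(c,d), blue(d,j)
round 1: derive span(d,c) via R2 from parent(d,b), blue(b,c)
round 1: derive span(d,i) via R2 from parent(d,j), blue(j,i)
round 1: derive span(i,d) via R2 from parent(i,c), blue(c,d)
round 1: derive span(i,j) via R2 from parent(i,c), blue(c,j)
round 1: derive span(j,a) via R2 from parent(j,i), blue(i,a)
round 1: derive span(j,c) via R2 from parent(j,b), blue(b,c)
round 2: derive span(a,d) via R1 from span(a,c), span(c,d)
round 2: derive span(a,j) via R1 from span(a,c), span(c,j)
round 2: derive span(c,a) via R1 from span(c,j), span(j,a)
round 2: derive span(c,b) via R1 from span(c,d), span(d,b)
round 2: derive span(c,c) via R1 from span(c,d), span(d,c)
round 2: derive span(d,a) via R1 from span(d,j), span(j,a)
round 2: derive span(d,d) via R1 from span(d,c), span(c,d)
round 2: derive span(i,a) via R1 from span(i,j), span(j,a)
round 2: derive span(i,i) via R1 from span(i,c), span(c,i)
round 2: derive span(j,d) via R1 from span(j,c), span(c,d)
round 2: derive span(j,j) via R1 from span(j,c), span(c,j)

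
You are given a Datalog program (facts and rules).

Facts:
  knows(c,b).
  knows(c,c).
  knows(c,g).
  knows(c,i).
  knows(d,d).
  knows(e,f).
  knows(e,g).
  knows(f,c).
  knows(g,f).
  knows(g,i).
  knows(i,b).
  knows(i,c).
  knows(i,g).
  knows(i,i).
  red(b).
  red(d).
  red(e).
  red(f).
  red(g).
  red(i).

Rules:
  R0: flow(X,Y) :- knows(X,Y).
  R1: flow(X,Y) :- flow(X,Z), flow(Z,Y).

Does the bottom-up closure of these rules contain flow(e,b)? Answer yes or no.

yes

round 1: derive flow(c,b) via R0 from knows(c,b)
round 1: derive flow(c,c) via R0 from knows(c,c)
round 1: derive flow(c,g) via R0 from knows(c,g)
round 1: derive flow(c,i) via R0 from knows(c,i)
round 1: derive flow(d,d) via R0 from knows(d,d)
round 1: derive flow(e,f) via R0 from knows(e,f)
round 1: derive flow(e,g) via R0 from knows(e,g)
round 1: derive flow(f,c) via R0 from knows(f,c)
round 1: derive flow(g,f) via R0 from knows(g,f)
round 1: derive flow(g,i) via R0 from knows(g,i)
round 1: derive flow(i,b) via R0 from knows(i,b)
round 1: derive flow(i,c) via R0 from knows(i,c)
round 1: derive flow(i,g) via R0 from knows(i,g)
round 1: derive flow(i,i) via R0 from knows(i,i)
round 2: derive flow(c,f) via R1 from flow(c,g), flow(g,f)
round 2: derive flow(e,c) via R1 from flow(e,f), flow(f,c)
round 2: derive flow(e,i) via R1 from flow(e,g), flow(g,i)
round 2: derive flow(f,b) via R1 from flow(f,c), flow(c,b)
round 2: derive flow(f,g) via R1 from flow(f,c), flow(c,g)
round 2: derive flow(f,i) via R1 from flow(f,c), flow(c,i)
round 2: derive flow(g,b) via R1 from flow(g,i), flow(i,b)
round 2: derive flow(g,c) via R1 from flow(g,f), flow(f,c)
round 2: derive flow(g,g) via R1 from flow(g,i), flow(i,g)
round 2: derive flow(i,f) via R1 from flow(i,g), flow(g,f)
round 3: derive flow(e,b) via R1 from flow(e,c), flow(c,b)
round 3: derive flow(f,f) via R1 from flow(f,c), flow(c,f)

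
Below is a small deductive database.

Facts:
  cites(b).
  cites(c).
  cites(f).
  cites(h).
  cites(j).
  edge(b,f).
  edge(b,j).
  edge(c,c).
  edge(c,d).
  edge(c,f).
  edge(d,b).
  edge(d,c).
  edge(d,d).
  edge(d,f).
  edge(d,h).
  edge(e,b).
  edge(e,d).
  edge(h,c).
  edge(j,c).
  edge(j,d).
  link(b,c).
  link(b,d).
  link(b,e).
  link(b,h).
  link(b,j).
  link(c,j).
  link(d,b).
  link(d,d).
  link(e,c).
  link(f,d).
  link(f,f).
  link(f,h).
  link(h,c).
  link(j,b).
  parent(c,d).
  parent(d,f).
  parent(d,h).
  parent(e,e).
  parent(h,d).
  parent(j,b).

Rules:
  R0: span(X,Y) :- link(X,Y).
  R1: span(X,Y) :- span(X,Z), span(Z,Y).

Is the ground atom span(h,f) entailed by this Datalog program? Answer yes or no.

round 1: derive span(b,c) via R0 from link(b,c)
round 1: derive span(b,d) via R0 from link(b,d)
round 1: derive span(b,e) via R0 from link(b,e)
round 1: derive span(b,h) via R0 from link(b,h)
round 1: derive span(b,j) via R0 from link(b,j)
round 1: derive span(c,j) via R0 from link(c,j)
round 1: derive span(d,b) via R0 from link(d,b)
round 1: derive span(d,d) via R0 from link(d,d)
round 1: derive span(e,c) via R0 from link(e,c)
round 1: derive span(f,d) via R0 from link(f,d)
round 1: derive span(f,f) via R0 from link(f,f)
round 1: derive span(f,h) via R0 from link(f,h)
round 1: derive span(h,c) via R0 from link(h,c)
round 1: derive span(j,b) via R0 from link(j,b)
round 2: derive span(b,b) via R1 from span(b,d), span(d,b)
round 2: derive span(c,b) via R1 from span(c,j), span(j,b)
round 2: derive span(d,c) via R1 from span(d,b), span(b,c)
round 2: derive span(d,e) via R1 from span(d,b), span(b,e)
round 2: derive span(d,h) via R1 from span(d,b), span(b,h)
round 2: derive span(d,j) via R1 from span(d,b), span(b,j)
round 2: derive span(e,j) via R1 from span(e,c), span(c,j)
round 2: derive span(f,b) via R1 from span(f,d), span(d,b)
round 2: derive span(f,c) via R1 from span(f,h), span(h,c)
round 2: derive span(h,j) via R1 from span(h,c), span(c,j)
round 2: derive span(j,c) via R1 from span(j,b), span(b,c)
round 2: derive span(j,d) via R1 from span(j,b), span(b,d)
round 2: derive span(j,e) via R1 from span(j,b), span(b,e)
round 2: derive span(j,h) via R1 from span(j,b), span(b,h)
round 2: derive span(j,j) via R1 from span(j,b), span(b,j)
round 3: derive span(c,c) via R1 from span(c,b), span(b,c)
round 3: derive span(c,d) via R1 from span(c,b), span(b,d)
round 3: derive span(c,e) via R1 from span(c,b), span(b,e)
round 3: derive span(c,h) via R1 from span(c,b), span(b,h)
round 3: derive span(e,b) via R1 from span(e,c), span(c,b)
round 3: derive span(e,d) via R1 from span(e,j), span(j,d)
round 3: derive span(e,e) via R1 from span(e,j), span(j,e)
round 3: derive span(e,h) via R1 from span(e,j), span(j,h)
round 3: derive span(f,e) via R1 from span(f,b), span(b,e)
round 3: derive span(f,j) via R1 from span(f,b), span(b,j)
round 3: derive span(h,b) via R1 from span(h,c), span(c,b)
round 3: derive span(h,d) via R1 from span(h,j), span(j,d)
round 3: derive span(h,e) via R1 from span(h,j), span(j,e)
round 3: derive span(h,h) via R1 from span(h,j), span(j,h)

no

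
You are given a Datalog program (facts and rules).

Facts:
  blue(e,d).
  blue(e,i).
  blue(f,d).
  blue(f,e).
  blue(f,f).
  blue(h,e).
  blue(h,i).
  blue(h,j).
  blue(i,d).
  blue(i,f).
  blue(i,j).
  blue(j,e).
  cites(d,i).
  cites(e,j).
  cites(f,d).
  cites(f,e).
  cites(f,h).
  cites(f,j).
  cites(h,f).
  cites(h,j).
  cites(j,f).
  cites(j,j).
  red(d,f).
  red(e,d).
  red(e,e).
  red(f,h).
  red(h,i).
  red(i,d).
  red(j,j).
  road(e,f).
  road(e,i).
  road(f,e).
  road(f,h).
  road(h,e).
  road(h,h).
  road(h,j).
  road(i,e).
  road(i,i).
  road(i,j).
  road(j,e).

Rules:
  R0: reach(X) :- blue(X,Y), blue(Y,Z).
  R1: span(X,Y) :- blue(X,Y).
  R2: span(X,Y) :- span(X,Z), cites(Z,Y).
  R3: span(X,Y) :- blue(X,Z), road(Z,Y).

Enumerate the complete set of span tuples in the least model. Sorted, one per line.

span(e,d)
span(e,e)
span(e,f)
span(e,h)
span(e,i)
span(e,j)
span(f,d)
span(f,e)
span(f,f)
span(f,h)
span(f,i)
span(f,j)
span(h,d)
span(h,e)
span(h,f)
span(h,h)
span(h,i)
span(h,j)
span(i,d)
span(i,e)
span(i,f)
span(i,h)
span(i,i)
span(i,j)
span(j,d)
span(j,e)
span(j,f)
span(j,h)
span(j,i)
span(j,j)

round 1: derive span(e,d) via R1 from blue(e,d)
round 1: derive span(e,i) via R1 from blue(e,i)
round 1: derive span(f,d) via R1 from blue(f,d)
round 1: derive span(f,e) via R1 from blue(f,e)
round 1: derive span(f,f) via R1 from blue(f,f)
round 1: derive span(h,e) via R1 from blue(h,e)
round 1: derive span(h,i) via R1 from blue(h,i)
round 1: derive span(h,j) via R1 from blue(h,j)
round 1: derive span(i,d) via R1 from blue(i,d)
round 1: derive span(i,f) via R1 from blue(i,f)
round 1: derive span(i,j) via R1 from blue(i,j)
round 1: derive span(j,e) via R1 from blue(j,e)
round 1: derive span(e,e) via R3 from blue(e,i), road(i,e)
round 1: derive span(e,j) via R3 from blue(e,i), road(i,j)
round 1: derive span(f,h) via R3 from blue(f,f), road(f,h)
round 1: derive span(f,i) via R3 from blue(f,e), road(e,i)
round 1: derive span(h,f) via R3 from blue(h,e), road(e,f)
round 1: derive span(i,e) via R3 from blue(i,f), road(f,e)
round 1: derive span(i,h) via R3 from blue(i,f), road(f,h)
round 1: derive span(j,f) via R3 from blue(j,e), road(e,f)
round 1: derive span(j,i) via R3 from blue(j,e), road(e,i)
round 2: derive span(e,f) via R2 from span(e,j), cites(j,f)
round 2: derive span(f,j) via R2 from span(f,e), cites(e,j)
round 2: derive span(h,d) via R2 from span(h,f), cites(f,d)
round 2: derive span(h,h) via R2 from span(h,f), cites(f,h)
round 2: derive span(i,i) via R2 from span(i,d), cites(d,i)
round 2: derive span(j,d) via R2 from span(j,f), cites(f,d)
round 2: derive span(j,h) via R2 from span(j,f), cites(f,h)
round 2: derive span(j,j) via R2 from span(j,e), cites(e,j)
round 3: derive span(e,h) via R2 from span(e,f), cites(f,h)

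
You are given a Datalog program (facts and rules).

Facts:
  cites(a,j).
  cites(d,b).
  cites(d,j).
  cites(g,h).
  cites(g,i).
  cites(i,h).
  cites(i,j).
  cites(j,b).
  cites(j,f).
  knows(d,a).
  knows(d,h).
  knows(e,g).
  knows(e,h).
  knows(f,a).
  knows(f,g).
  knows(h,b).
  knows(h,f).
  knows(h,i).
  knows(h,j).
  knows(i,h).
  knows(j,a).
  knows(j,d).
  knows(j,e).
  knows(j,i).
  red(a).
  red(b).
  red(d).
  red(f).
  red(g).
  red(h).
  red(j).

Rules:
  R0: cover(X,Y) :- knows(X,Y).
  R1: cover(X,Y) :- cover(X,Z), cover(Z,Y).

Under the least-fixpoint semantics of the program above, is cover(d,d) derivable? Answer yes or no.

round 1: derive cover(d,a) via R0 from knows(d,a)
round 1: derive cover(d,h) via R0 from knows(d,h)
round 1: derive cover(e,g) via R0 from knows(e,g)
round 1: derive cover(e,h) via R0 from knows(e,h)
round 1: derive cover(f,a) via R0 from knows(f,a)
round 1: derive cover(f,g) via R0 from knows(f,g)
round 1: derive cover(h,b) via R0 from knows(h,b)
round 1: derive cover(h,f) via R0 from knows(h,f)
round 1: derive cover(h,i) via R0 from knows(h,i)
round 1: derive cover(h,j) via R0 from knows(h,j)
round 1: derive cover(i,h) via R0 from knows(i,h)
round 1: derive cover(j,a) via R0 from knows(j,a)
round 1: derive cover(j,d) via R0 from knows(j,d)
round 1: derive cover(j,e) via R0 from knows(j,e)
round 1: derive cover(j,i) via R0 from knows(j,i)
round 2: derive cover(d,b) via R1 from cover(d,h), cover(h,b)
round 2: derive cover(d,f) via R1 from cover(d,h), cover(h,f)
round 2: derive cover(d,i) via R1 from cover(d,h), cover(h,i)
round 2: derive cover(d,j) via R1 from cover(d,h), cover(h,j)
round 2: derive cover(e,b) via R1 from cover(e,h), cover(h,b)
round 2: derive cover(e,f) via R1 from cover(e,h), cover(h,f)
round 2: derive cover(e,i) via R1 from cover(e,h), cover(h,i)
round 2: derive cover(e,j) via R1 from cover(e,h), cover(h,j)
round 2: derive cover(h,a) via R1 from cover(h,f), cover(f,a)
round 2: derive cover(h,d) via R1 from cover(h,j), cover(j,d)
round 2: derive cover(h,e) via R1 from cover(h,j), cover(j,e)
round 2: derive cover(h,g) via R1 from cover(h,f), cover(f,g)
round 2: derive cover(h,h) via R1 from cover(h,i), cover(i,h)
round 2: derive cover(i,b) via R1 from cover(i,h), cover(h,b)
round 2: derive cover(i,f) via R1 from cover(i,h), cover(h,f)
round 2: derive cover(i,i) via R1 from cover(i,h), cover(h,i)
round 2: derive cover(i,j) via R1 from cover(i,h), cover(h,j)
round 2: derive cover(j,g) via R1 from cover(j,e), cover(e,g)
round 2: derive cover(j,h) via R1 from cover(j,d), cover(d,h)
round 3: derive cover(d,d) via R1 from cover(d,h), cover(h,d)
round 3: derive cover(d,e) via R1 from cover(d,h), cover(h,e)
round 3: derive cover(d,g) via R1 from cover(d,f), cover(f,g)
round 3: derive cover(e,a) via R1 from cover(e,f), cover(f,a)
round 3: derive cover(e,d) via R1 from cover(e,h), cover(h,d)
round 3: derive cover(e,e) via R1 from cover(e,h), cover(h,e)
round 3: derive cover(i,a) via R1 from cover(i,f), cover(f,a)
round 3: derive cover(i,d) via R1 from cover(i,h), cover(h,d)
round 3: derive cover(i,e) via R1 from cover(i,h), cover(h,e)
round 3: derive cover(i,g) via R1 from cover(i,f), cover(f,g)
round 3: derive cover(j,b) via R1 from cover(j,d), cover(d,b)
round 3: derive cover(j,f) via R1 from cover(j,d), cover(d,f)
round 3: derive cover(j,j) via R1 from cover(j,d), cover(d,j)

yes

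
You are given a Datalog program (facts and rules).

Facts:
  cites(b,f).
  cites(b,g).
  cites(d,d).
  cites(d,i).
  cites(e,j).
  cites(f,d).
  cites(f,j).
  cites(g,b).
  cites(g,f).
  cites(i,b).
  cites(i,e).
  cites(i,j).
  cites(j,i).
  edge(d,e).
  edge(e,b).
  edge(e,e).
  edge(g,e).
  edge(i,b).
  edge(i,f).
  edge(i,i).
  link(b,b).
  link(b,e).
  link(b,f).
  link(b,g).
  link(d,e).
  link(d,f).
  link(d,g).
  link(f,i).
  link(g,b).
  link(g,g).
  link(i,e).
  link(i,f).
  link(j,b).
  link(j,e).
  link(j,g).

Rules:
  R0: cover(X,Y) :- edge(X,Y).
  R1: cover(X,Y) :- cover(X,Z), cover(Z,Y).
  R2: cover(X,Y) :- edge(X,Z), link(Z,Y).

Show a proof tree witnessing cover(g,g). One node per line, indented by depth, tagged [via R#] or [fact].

round 1: derive cover(d,e) via R0 from edge(d,e)
round 1: derive cover(e,b) via R0 from edge(e,b)
round 1: derive cover(e,e) via R0 from edge(e,e)
round 1: derive cover(g,e) via R0 from edge(g,e)
round 1: derive cover(i,b) via R0 from edge(i,b)
round 1: derive cover(i,f) via R0 from edge(i,f)
round 1: derive cover(i,i) via R0 from edge(i,i)
round 1: derive cover(e,f) via R2 from edge(e,b), link(b,f)
round 1: derive cover(e,g) via R2 from edge(e,b), link(b,g)
round 1: derive cover(i,e) via R2 from edge(i,b), link(b,e)
round 1: derive cover(i,g) via R2 from edge(i,b), link(b,g)
round 2: derive cover(d,b) via R1 from cover(d,e), cover(e,b)
round 2: derive cover(d,f) via R1 from cover(d,e), cover(e,f)
round 2: derive cover(d,g) via R1 from cover(d,e), cover(e,g)
round 2: derive cover(g,b) via R1 from cover(g,e), cover(e,b)
round 2: derive cover(g,f) via R1 from cover(g,e), cover(e,f)
round 2: derive cover(g,g) via R1 from cover(g,e), cover(e,g)

cover(g,g)  [via R1]
  cover(g,e)  [via R0]
    edge(g,e)  [fact]
  cover(e,g)  [via R2]
    edge(e,b)  [fact]
    link(b,g)  [fact]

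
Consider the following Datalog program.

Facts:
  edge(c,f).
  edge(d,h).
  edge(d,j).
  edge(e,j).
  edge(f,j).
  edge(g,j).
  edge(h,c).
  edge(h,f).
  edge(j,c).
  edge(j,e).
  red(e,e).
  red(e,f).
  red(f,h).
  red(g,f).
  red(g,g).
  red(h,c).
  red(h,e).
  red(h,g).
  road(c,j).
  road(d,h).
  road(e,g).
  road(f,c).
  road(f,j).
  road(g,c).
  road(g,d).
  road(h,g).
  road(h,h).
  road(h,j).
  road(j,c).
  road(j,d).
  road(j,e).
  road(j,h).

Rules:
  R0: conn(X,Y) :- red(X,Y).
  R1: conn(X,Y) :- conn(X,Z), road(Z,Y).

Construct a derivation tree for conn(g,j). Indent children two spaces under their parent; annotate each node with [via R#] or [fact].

round 1: derive conn(e,e) via R0 from red(e,e)
round 1: derive conn(e,f) via R0 from red(e,f)
round 1: derive conn(f,h) via R0 from red(f,h)
round 1: derive conn(g,f) via R0 from red(g,f)
round 1: derive conn(g,g) via R0 from red(g,g)
round 1: derive conn(h,c) via R0 from red(h,c)
round 1: derive conn(h,e) via R0 from red(h,e)
round 1: derive conn(h,g) via R0 from red(h,g)
round 2: derive conn(e,c) via R1 from conn(e,f), road(f,c)
round 2: derive conn(e,g) via R1 from conn(e,e), road(e,g)
round 2: derive conn(e,j) via R1 from conn(e,f), road(f,j)
round 2: derive conn(f,g) via R1 from conn(f,h), road(h,g)
round 2: derive conn(f,j) via R1 from conn(f,h), road(h,j)
round 2: derive conn(g,c) via R1 from conn(g,f), road(f,c)
round 2: derive conn(g,d) via R1 from conn(g,g), road(g,d)
round 2: derive conn(g,j) via R1 from conn(g,f), road(f,j)
round 2: derive conn(h,d) via R1 from conn(h,g), road(g,d)
round 2: derive conn(h,j) via R1 from conn(h,c), road(c,j)
round 3: derive conn(e,d) via R1 from conn(e,g), road(g,d)
round 3: derive conn(e,h) via R1 from conn(e,j), road(j,h)
round 3: derive conn(f,c) via R1 from conn(f,g), road(g,c)
round 3: derive conn(f,d) via R1 from conn(f,g), road(g,d)
round 3: derive conn(f,e) via R1 from conn(f,j), road(j,e)
round 3: derive conn(g,e) via R1 from conn(g,j), road(j,e)
round 3: derive conn(g,h) via R1 from conn(g,d), road(d,h)
round 3: derive conn(h,h) via R1 from conn(h,d), road(d,h)

conn(g,j)  [via R1]
  conn(g,f)  [via R0]
    red(g,f)  [fact]
  road(f,j)  [fact]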